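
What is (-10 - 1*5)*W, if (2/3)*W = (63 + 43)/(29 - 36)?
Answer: 2385/7 ≈ 340.71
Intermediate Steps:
W = -159/7 (W = 3*((63 + 43)/(29 - 36))/2 = 3*(106/(-7))/2 = 3*(106*(-⅐))/2 = (3/2)*(-106/7) = -159/7 ≈ -22.714)
(-10 - 1*5)*W = (-10 - 1*5)*(-159/7) = (-10 - 5)*(-159/7) = -15*(-159/7) = 2385/7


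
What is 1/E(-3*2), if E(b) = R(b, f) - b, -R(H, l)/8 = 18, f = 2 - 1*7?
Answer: -1/138 ≈ -0.0072464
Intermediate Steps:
f = -5 (f = 2 - 7 = -5)
R(H, l) = -144 (R(H, l) = -8*18 = -144)
E(b) = -144 - b
1/E(-3*2) = 1/(-144 - (-3)*2) = 1/(-144 - 1*(-6)) = 1/(-144 + 6) = 1/(-138) = -1/138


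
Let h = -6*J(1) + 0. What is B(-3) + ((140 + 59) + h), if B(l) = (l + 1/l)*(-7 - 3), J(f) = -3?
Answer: 751/3 ≈ 250.33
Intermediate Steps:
h = 18 (h = -6*(-3) + 0 = 18 + 0 = 18)
B(l) = -10*l - 10/l (B(l) = (l + 1/l)*(-10) = -10*l - 10/l)
B(-3) + ((140 + 59) + h) = (-10*(-3) - 10/(-3)) + ((140 + 59) + 18) = (30 - 10*(-⅓)) + (199 + 18) = (30 + 10/3) + 217 = 100/3 + 217 = 751/3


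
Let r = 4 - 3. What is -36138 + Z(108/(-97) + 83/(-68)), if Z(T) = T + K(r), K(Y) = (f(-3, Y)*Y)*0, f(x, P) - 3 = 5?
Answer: -238381643/6596 ≈ -36140.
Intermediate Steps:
f(x, P) = 8 (f(x, P) = 3 + 5 = 8)
r = 1
K(Y) = 0 (K(Y) = (8*Y)*0 = 0)
Z(T) = T (Z(T) = T + 0 = T)
-36138 + Z(108/(-97) + 83/(-68)) = -36138 + (108/(-97) + 83/(-68)) = -36138 + (108*(-1/97) + 83*(-1/68)) = -36138 + (-108/97 - 83/68) = -36138 - 15395/6596 = -238381643/6596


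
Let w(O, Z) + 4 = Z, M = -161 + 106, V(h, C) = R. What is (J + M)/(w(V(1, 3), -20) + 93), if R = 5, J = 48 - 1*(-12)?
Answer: 5/69 ≈ 0.072464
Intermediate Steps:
J = 60 (J = 48 + 12 = 60)
V(h, C) = 5
M = -55
w(O, Z) = -4 + Z
(J + M)/(w(V(1, 3), -20) + 93) = (60 - 55)/((-4 - 20) + 93) = 5/(-24 + 93) = 5/69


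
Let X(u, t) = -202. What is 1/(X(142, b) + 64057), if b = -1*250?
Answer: 1/63855 ≈ 1.5660e-5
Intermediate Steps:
b = -250
1/(X(142, b) + 64057) = 1/(-202 + 64057) = 1/63855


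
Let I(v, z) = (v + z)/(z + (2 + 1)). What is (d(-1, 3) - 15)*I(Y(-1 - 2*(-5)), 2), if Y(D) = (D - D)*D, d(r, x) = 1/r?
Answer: -32/5 ≈ -6.4000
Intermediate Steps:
Y(D) = 0 (Y(D) = 0*D = 0)
I(v, z) = (v + z)/(3 + z) (I(v, z) = (v + z)/(z + 3) = (v + z)/(3 + z))
(d(-1, 3) - 15)*I(Y(-1 - 2*(-5)), 2) = (1/(-1) - 15)*((0 + 2)/(3 + 2)) = (-1 - 15)*(2/5) = -16*2/5 = -16*⅖ = -32/5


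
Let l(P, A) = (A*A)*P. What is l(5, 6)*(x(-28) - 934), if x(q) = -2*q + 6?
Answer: -156960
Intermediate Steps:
x(q) = 6 - 2*q
l(P, A) = P*A² (l(P, A) = A²*P = P*A²)
l(5, 6)*(x(-28) - 934) = (5*6²)*((6 - 2*(-28)) - 934) = (5*36)*((6 + 56) - 934) = 180*(62 - 934) = 180*(-872) = -156960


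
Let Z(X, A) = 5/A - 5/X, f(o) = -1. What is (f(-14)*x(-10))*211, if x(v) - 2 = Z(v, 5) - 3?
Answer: -211/2 ≈ -105.50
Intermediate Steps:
Z(X, A) = -5/X + 5/A
x(v) = -5/v (x(v) = 2 + ((-5/v + 5/5) - 3) = 2 + ((-5/v + 5*(⅕)) - 3) = 2 + ((-5/v + 1) - 3) = 2 + ((1 - 5/v) - 3) = 2 + (-2 - 5/v) = -5/v)
(f(-14)*x(-10))*211 = -(-5)/(-10)*211 = -(-5)*(-1)/10*211 = -1*½*211 = -½*211 = -211/2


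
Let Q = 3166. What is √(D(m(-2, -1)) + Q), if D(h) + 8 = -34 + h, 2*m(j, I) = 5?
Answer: 13*√74/2 ≈ 55.915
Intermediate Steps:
m(j, I) = 5/2 (m(j, I) = (½)*5 = 5/2)
D(h) = -42 + h (D(h) = -8 + (-34 + h) = -42 + h)
√(D(m(-2, -1)) + Q) = √((-42 + 5/2) + 3166) = √(-79/2 + 3166) = √(6253/2) = 13*√74/2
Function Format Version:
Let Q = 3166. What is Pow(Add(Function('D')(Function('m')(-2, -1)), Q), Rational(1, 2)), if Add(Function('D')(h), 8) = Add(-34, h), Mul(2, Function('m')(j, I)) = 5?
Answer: Mul(Rational(13, 2), Pow(74, Rational(1, 2))) ≈ 55.915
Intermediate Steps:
Function('m')(j, I) = Rational(5, 2) (Function('m')(j, I) = Mul(Rational(1, 2), 5) = Rational(5, 2))
Function('D')(h) = Add(-42, h) (Function('D')(h) = Add(-8, Add(-34, h)) = Add(-42, h))
Pow(Add(Function('D')(Function('m')(-2, -1)), Q), Rational(1, 2)) = Pow(Add(Add(-42, Rational(5, 2)), 3166), Rational(1, 2)) = Pow(Add(Rational(-79, 2), 3166), Rational(1, 2)) = Pow(Rational(6253, 2), Rational(1, 2)) = Mul(Rational(13, 2), Pow(74, Rational(1, 2)))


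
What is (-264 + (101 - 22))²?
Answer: 34225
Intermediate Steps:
(-264 + (101 - 22))² = (-264 + 79)² = (-185)² = 34225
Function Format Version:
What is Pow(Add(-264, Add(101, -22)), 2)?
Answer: 34225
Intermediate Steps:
Pow(Add(-264, Add(101, -22)), 2) = Pow(Add(-264, 79), 2) = Pow(-185, 2) = 34225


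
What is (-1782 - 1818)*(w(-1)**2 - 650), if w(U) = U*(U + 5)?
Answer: 2282400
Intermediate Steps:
w(U) = U*(5 + U)
(-1782 - 1818)*(w(-1)**2 - 650) = (-1782 - 1818)*((-(5 - 1))**2 - 650) = -3600*((-1*4)**2 - 650) = -3600*((-4)**2 - 650) = -3600*(16 - 650) = -3600*(-634) = 2282400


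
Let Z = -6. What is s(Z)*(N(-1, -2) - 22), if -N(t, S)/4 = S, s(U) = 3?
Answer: -42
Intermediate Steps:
N(t, S) = -4*S
s(Z)*(N(-1, -2) - 22) = 3*(-4*(-2) - 22) = 3*(8 - 22) = 3*(-14) = -42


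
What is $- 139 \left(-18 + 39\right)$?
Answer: $-2919$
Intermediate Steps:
$- 139 \left(-18 + 39\right) = \left(-139\right) 21 = -2919$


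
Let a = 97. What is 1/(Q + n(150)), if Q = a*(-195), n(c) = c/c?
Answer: -1/18914 ≈ -5.2871e-5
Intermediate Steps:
n(c) = 1
Q = -18915 (Q = 97*(-195) = -18915)
1/(Q + n(150)) = 1/(-18915 + 1) = 1/(-18914) = -1/18914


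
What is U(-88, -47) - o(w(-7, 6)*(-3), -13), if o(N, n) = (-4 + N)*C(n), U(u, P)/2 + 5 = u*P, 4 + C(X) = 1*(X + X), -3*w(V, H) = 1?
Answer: 8172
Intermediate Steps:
w(V, H) = -⅓ (w(V, H) = -⅓*1 = -⅓)
C(X) = -4 + 2*X (C(X) = -4 + 1*(X + X) = -4 + 1*(2*X) = -4 + 2*X)
U(u, P) = -10 + 2*P*u (U(u, P) = -10 + 2*(u*P) = -10 + 2*(P*u) = -10 + 2*P*u)
o(N, n) = (-4 + N)*(-4 + 2*n)
U(-88, -47) - o(w(-7, 6)*(-3), -13) = (-10 + 2*(-47)*(-88)) - 2*(-4 - ⅓*(-3))*(-2 - 13) = (-10 + 8272) - 2*(-4 + 1)*(-15) = 8262 - 2*(-3)*(-15) = 8262 - 1*90 = 8262 - 90 = 8172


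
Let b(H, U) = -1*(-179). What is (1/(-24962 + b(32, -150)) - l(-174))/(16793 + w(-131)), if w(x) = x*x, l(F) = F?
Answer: 4312241/841481982 ≈ 0.0051246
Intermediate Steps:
b(H, U) = 179
w(x) = x²
(1/(-24962 + b(32, -150)) - l(-174))/(16793 + w(-131)) = (1/(-24962 + 179) - 1*(-174))/(16793 + (-131)²) = (1/(-24783) + 174)/(16793 + 17161) = (-1/24783 + 174)/33954 = (4312241/24783)*(1/33954) = 4312241/841481982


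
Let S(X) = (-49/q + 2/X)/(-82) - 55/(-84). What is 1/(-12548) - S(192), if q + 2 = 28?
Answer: -1522919669/2247196224 ≈ -0.67770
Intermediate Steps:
q = 26 (q = -2 + 28 = 26)
S(X) = 7586/11193 - 1/(41*X) (S(X) = (-49/26 + 2/X)/(-82) - 55/(-84) = (-49*1/26 + 2/X)*(-1/82) - 55*(-1/84) = (-49/26 + 2/X)*(-1/82) + 55/84 = (49/2132 - 1/(41*X)) + 55/84 = 7586/11193 - 1/(41*X))
1/(-12548) - S(192) = 1/(-12548) - (-273 + 7586*192)/(11193*192) = -1/12548 - (-273 + 1456512)/(11193*192) = -1/12548 - 1456239/(11193*192) = -1/12548 - 1*485413/716352 = -1/12548 - 485413/716352 = -1522919669/2247196224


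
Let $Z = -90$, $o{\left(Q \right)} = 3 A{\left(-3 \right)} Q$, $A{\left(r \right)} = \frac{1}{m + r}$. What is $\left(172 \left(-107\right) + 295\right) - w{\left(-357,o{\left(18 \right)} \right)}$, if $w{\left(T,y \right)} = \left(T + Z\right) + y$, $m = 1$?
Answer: $-17635$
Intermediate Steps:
$A{\left(r \right)} = \frac{1}{1 + r}$
$o{\left(Q \right)} = - \frac{3 Q}{2}$ ($o{\left(Q \right)} = \frac{3}{1 - 3} Q = \frac{3}{-2} Q = 3 \left(- \frac{1}{2}\right) Q = - \frac{3 Q}{2}$)
$w{\left(T,y \right)} = -90 + T + y$ ($w{\left(T,y \right)} = \left(T - 90\right) + y = \left(-90 + T\right) + y = -90 + T + y$)
$\left(172 \left(-107\right) + 295\right) - w{\left(-357,o{\left(18 \right)} \right)} = \left(172 \left(-107\right) + 295\right) - \left(-90 - 357 - 27\right) = \left(-18404 + 295\right) - \left(-90 - 357 - 27\right) = -18109 - -474 = -18109 + 474 = -17635$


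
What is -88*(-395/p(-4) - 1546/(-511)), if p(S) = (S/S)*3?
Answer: 17354216/1533 ≈ 11320.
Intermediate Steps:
p(S) = 3 (p(S) = 1*3 = 3)
-88*(-395/p(-4) - 1546/(-511)) = -88*(-395/3 - 1546/(-511)) = -88*(-395*⅓ - 1546*(-1/511)) = -88*(-395/3 + 1546/511) = -88*(-197207/1533) = 17354216/1533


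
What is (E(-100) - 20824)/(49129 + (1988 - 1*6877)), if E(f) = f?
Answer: -5231/11060 ≈ -0.47297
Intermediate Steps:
(E(-100) - 20824)/(49129 + (1988 - 1*6877)) = (-100 - 20824)/(49129 + (1988 - 1*6877)) = -20924/(49129 + (1988 - 6877)) = -20924/(49129 - 4889) = -20924/44240 = -20924*1/44240 = -5231/11060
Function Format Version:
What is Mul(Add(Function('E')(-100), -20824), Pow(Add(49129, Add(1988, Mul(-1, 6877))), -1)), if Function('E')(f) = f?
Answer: Rational(-5231, 11060) ≈ -0.47297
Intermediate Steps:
Mul(Add(Function('E')(-100), -20824), Pow(Add(49129, Add(1988, Mul(-1, 6877))), -1)) = Mul(Add(-100, -20824), Pow(Add(49129, Add(1988, Mul(-1, 6877))), -1)) = Mul(-20924, Pow(Add(49129, Add(1988, -6877)), -1)) = Mul(-20924, Pow(Add(49129, -4889), -1)) = Mul(-20924, Pow(44240, -1)) = Mul(-20924, Rational(1, 44240)) = Rational(-5231, 11060)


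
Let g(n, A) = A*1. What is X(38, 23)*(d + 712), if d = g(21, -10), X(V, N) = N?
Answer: 16146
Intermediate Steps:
g(n, A) = A
d = -10
X(38, 23)*(d + 712) = 23*(-10 + 712) = 23*702 = 16146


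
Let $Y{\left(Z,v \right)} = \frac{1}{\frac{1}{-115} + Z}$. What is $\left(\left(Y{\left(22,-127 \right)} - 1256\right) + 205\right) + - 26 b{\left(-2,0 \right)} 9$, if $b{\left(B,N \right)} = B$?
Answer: $- \frac{1474292}{2529} \approx -582.95$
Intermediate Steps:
$Y{\left(Z,v \right)} = \frac{1}{- \frac{1}{115} + Z}$
$\left(\left(Y{\left(22,-127 \right)} - 1256\right) + 205\right) + - 26 b{\left(-2,0 \right)} 9 = \left(\left(\frac{115}{-1 + 115 \cdot 22} - 1256\right) + 205\right) + \left(-26\right) \left(-2\right) 9 = \left(\left(\frac{115}{-1 + 2530} - 1256\right) + 205\right) + 52 \cdot 9 = \left(\left(\frac{115}{2529} - 1256\right) + 205\right) + 468 = \left(- \frac{3176309}{2529} + 205\right) + 468 = - \frac{2657864}{2529} + 468 = - \frac{1474292}{2529}$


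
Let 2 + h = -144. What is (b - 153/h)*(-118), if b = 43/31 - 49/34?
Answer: -4511730/38471 ≈ -117.28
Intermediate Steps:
h = -146 (h = -2 - 144 = -146)
b = -57/1054 (b = 43*(1/31) - 49*1/34 = 43/31 - 49/34 = -57/1054 ≈ -0.054080)
(b - 153/h)*(-118) = (-57/1054 - 153/(-146))*(-118) = (-57/1054 - 153*(-1/146))*(-118) = (-57/1054 + 153/146)*(-118) = (38235/38471)*(-118) = -4511730/38471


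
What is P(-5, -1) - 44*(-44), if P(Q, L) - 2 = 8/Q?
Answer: 9682/5 ≈ 1936.4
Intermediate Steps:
P(Q, L) = 2 + 8/Q
P(-5, -1) - 44*(-44) = (2 + 8/(-5)) - 44*(-44) = (2 + 8*(-1/5)) + 1936 = (2 - 8/5) + 1936 = 2/5 + 1936 = 9682/5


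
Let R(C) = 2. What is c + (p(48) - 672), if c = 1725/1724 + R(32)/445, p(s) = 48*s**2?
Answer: 84329196673/767180 ≈ 1.0992e+5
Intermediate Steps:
c = 771073/767180 (c = 1725/1724 + 2/445 = 771073/767180 ≈ 1.0051)
c + (p(48) - 672) = 771073/767180 + (48*48**2 - 672) = 771073/767180 + (48*2304 - 672) = 771073/767180 + (110592 - 672) = 771073/767180 + 109920 = 84329196673/767180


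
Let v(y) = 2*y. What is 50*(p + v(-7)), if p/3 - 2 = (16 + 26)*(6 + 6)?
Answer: 75200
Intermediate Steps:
p = 1518 (p = 6 + 3*((16 + 26)*(6 + 6)) = 6 + 3*(42*12) = 6 + 3*504 = 6 + 1512 = 1518)
50*(p + v(-7)) = 50*(1518 + 2*(-7)) = 50*(1518 - 14) = 50*1504 = 75200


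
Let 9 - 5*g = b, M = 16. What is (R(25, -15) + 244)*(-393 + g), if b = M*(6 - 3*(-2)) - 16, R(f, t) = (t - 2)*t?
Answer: -1063868/5 ≈ -2.1277e+5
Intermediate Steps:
R(f, t) = t*(-2 + t) (R(f, t) = (-2 + t)*t = t*(-2 + t))
b = 176 (b = 16*(6 - 3*(-2)) - 16 = 16*(6 + 6) - 16 = 16*12 - 16 = 192 - 16 = 176)
g = -167/5 (g = 9/5 - 1/5*176 = 9/5 - 176/5 = -167/5 ≈ -33.400)
(R(25, -15) + 244)*(-393 + g) = (-15*(-2 - 15) + 244)*(-393 - 167/5) = (-15*(-17) + 244)*(-2132/5) = (255 + 244)*(-2132/5) = 499*(-2132/5) = -1063868/5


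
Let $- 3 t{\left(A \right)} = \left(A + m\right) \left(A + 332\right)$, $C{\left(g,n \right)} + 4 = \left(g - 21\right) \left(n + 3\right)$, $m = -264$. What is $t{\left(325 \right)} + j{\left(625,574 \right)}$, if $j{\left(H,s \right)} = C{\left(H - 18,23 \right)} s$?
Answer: $8729809$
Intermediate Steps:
$C{\left(g,n \right)} = -4 + \left(-21 + g\right) \left(3 + n\right)$ ($C{\left(g,n \right)} = -4 + \left(g - 21\right) \left(n + 3\right) = -4 + \left(-21 + g\right) \left(3 + n\right)$)
$j{\left(H,s \right)} = s \left(-1018 + 26 H\right)$ ($j{\left(H,s \right)} = \left(-67 - 483 + 3 \left(H - 18\right) + \left(H - 18\right) 23\right) s = \left(-67 - 483 + 3 \left(-18 + H\right) + \left(-18 + H\right) 23\right) s = \left(-67 - 483 + \left(-54 + 3 H\right) + \left(-414 + 23 H\right)\right) s = \left(-1018 + 26 H\right) s = s \left(-1018 + 26 H\right)$)
$t{\left(A \right)} = - \frac{\left(-264 + A\right) \left(332 + A\right)}{3}$ ($t{\left(A \right)} = - \frac{\left(A - 264\right) \left(A + 332\right)}{3} = - \frac{\left(-264 + A\right) \left(332 + A\right)}{3}$)
$t{\left(325 \right)} + j{\left(625,574 \right)} = \left(29216 - \frac{22100}{3} - \frac{325^{2}}{3}\right) + 2 \cdot 574 \left(-509 + 13 \cdot 625\right) = \left(29216 - \frac{22100}{3} - \frac{105625}{3}\right) + 2 \cdot 574 \left(-509 + 8125\right) = \left(29216 - \frac{22100}{3} - \frac{105625}{3}\right) + 2 \cdot 574 \cdot 7616 = -13359 + 8743168 = 8729809$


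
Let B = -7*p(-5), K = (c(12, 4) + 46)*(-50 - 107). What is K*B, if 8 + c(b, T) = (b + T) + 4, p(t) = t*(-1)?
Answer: 318710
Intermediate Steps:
p(t) = -t
c(b, T) = -4 + T + b (c(b, T) = -8 + ((b + T) + 4) = -8 + ((T + b) + 4) = -8 + (4 + T + b) = -4 + T + b)
K = -9106 (K = ((-4 + 4 + 12) + 46)*(-50 - 107) = (12 + 46)*(-157) = 58*(-157) = -9106)
B = -35 (B = -(-7)*(-5) = -7*5 = -35)
K*B = -9106*(-35) = 318710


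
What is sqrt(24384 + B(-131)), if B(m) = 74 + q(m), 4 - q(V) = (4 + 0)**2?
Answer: sqrt(24446) ≈ 156.35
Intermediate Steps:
q(V) = -12 (q(V) = 4 - (4 + 0)**2 = 4 - 1*4**2 = 4 - 1*16 = 4 - 16 = -12)
B(m) = 62 (B(m) = 74 - 12 = 62)
sqrt(24384 + B(-131)) = sqrt(24384 + 62) = sqrt(24446)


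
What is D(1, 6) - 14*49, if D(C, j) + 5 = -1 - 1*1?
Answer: -693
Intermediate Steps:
D(C, j) = -7 (D(C, j) = -5 + (-1 - 1*1) = -5 + (-1 - 1) = -5 - 2 = -7)
D(1, 6) - 14*49 = -7 - 14*49 = -7 - 686 = -693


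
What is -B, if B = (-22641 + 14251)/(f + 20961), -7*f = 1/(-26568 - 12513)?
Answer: 1147613565/2867118944 ≈ 0.40027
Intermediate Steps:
f = 1/273567 (f = -1/(7*(-26568 - 12513)) = -1/7/(-39081) = -1/7*(-1/39081) = 1/273567 ≈ 3.6554e-6)
B = -1147613565/2867118944 (B = (-22641 + 14251)/(1/273567 + 20961) = -8390/5734237888/273567 = -8390*273567/5734237888 = -1147613565/2867118944 ≈ -0.40027)
-B = -1*(-1147613565/2867118944) = 1147613565/2867118944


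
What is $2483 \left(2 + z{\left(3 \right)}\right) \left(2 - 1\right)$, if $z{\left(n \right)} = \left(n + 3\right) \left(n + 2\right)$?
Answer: $79456$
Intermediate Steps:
$z{\left(n \right)} = \left(2 + n\right) \left(3 + n\right)$ ($z{\left(n \right)} = \left(3 + n\right) \left(2 + n\right) = \left(2 + n\right) \left(3 + n\right)$)
$2483 \left(2 + z{\left(3 \right)}\right) \left(2 - 1\right) = 2483 \left(2 + \left(6 + 3^{2} + 5 \cdot 3\right)\right) \left(2 - 1\right) = 2483 \left(2 + \left(6 + 9 + 15\right)\right) 1 = 2483 \left(2 + 30\right) 1 = 2483 \cdot 32 \cdot 1 = 2483 \cdot 32 = 79456$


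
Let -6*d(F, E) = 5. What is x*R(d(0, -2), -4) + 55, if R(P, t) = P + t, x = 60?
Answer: -235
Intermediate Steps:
d(F, E) = -5/6 (d(F, E) = -1/6*5 = -5/6)
x*R(d(0, -2), -4) + 55 = 60*(-5/6 - 4) + 55 = 60*(-29/6) + 55 = -290 + 55 = -235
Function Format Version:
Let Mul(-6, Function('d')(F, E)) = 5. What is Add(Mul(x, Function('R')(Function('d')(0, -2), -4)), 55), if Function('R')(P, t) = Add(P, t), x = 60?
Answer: -235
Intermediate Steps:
Function('d')(F, E) = Rational(-5, 6) (Function('d')(F, E) = Mul(Rational(-1, 6), 5) = Rational(-5, 6))
Add(Mul(x, Function('R')(Function('d')(0, -2), -4)), 55) = Add(Mul(60, Add(Rational(-5, 6), -4)), 55) = Add(Mul(60, Rational(-29, 6)), 55) = Add(-290, 55) = -235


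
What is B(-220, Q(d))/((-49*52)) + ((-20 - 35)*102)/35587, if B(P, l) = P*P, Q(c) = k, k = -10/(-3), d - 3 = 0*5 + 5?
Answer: -434176270/22668919 ≈ -19.153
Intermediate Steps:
d = 8 (d = 3 + (0*5 + 5) = 3 + (0 + 5) = 3 + 5 = 8)
k = 10/3 (k = -10*(-1/3) = 10/3 ≈ 3.3333)
Q(c) = 10/3
B(P, l) = P**2
B(-220, Q(d))/((-49*52)) + ((-20 - 35)*102)/35587 = (-220)**2/((-49*52)) + ((-20 - 35)*102)/35587 = 48400/(-2548) - 55*102*(1/35587) = 48400*(-1/2548) - 5610*1/35587 = -12100/637 - 5610/35587 = -434176270/22668919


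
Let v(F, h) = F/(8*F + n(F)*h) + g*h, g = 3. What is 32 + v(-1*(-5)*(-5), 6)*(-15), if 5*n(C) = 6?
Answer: -231307/964 ≈ -239.95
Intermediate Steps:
n(C) = 6/5 (n(C) = (⅕)*6 = 6/5)
v(F, h) = 3*h + F/(8*F + 6*h/5) (v(F, h) = F/(8*F + 6*h/5) + 3*h = 3*h + F/(8*F + 6*h/5))
32 + v(-1*(-5)*(-5), 6)*(-15) = 32 + ((5*(-1*(-5)*(-5)) + 18*6² + 120*(-1*(-5)*(-5))*6)/(2*(3*6 + 20*(-1*(-5)*(-5)))))*(-15) = 32 + ((5*(5*(-5)) + 18*36 + 120*(5*(-5))*6)/(2*(18 + 20*(5*(-5)))))*(-15) = 32 + ((5*(-25) + 648 + 120*(-25)*6)/(2*(18 + 20*(-25))))*(-15) = 32 + ((-125 + 648 - 18000)/(2*(18 - 500)))*(-15) = 32 + ((½)*(-17477)/(-482))*(-15) = 32 + ((½)*(-1/482)*(-17477))*(-15) = 32 + (17477/964)*(-15) = 32 - 262155/964 = -231307/964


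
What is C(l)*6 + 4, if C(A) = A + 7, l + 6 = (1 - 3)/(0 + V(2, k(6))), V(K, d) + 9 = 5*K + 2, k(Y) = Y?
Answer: 6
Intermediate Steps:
V(K, d) = -7 + 5*K (V(K, d) = -9 + (5*K + 2) = -9 + (2 + 5*K) = -7 + 5*K)
l = -20/3 (l = -6 + (1 - 3)/(0 + (-7 + 5*2)) = -6 - 2/(0 + (-7 + 10)) = -6 - 2/(0 + 3) = -6 - 2/3 = -6 - 2*⅓ = -6 - ⅔ = -20/3 ≈ -6.6667)
C(A) = 7 + A
C(l)*6 + 4 = (7 - 20/3)*6 + 4 = (⅓)*6 + 4 = 2 + 4 = 6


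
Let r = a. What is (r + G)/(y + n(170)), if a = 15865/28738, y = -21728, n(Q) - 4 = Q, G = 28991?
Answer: -64089171/47647604 ≈ -1.3451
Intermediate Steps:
n(Q) = 4 + Q
a = 15865/28738 (a = 15865*(1/28738) = 15865/28738 ≈ 0.55206)
r = 15865/28738 ≈ 0.55206
(r + G)/(y + n(170)) = (15865/28738 + 28991)/(-21728 + (4 + 170)) = 833159223/(28738*(-21728 + 174)) = (833159223/28738)/(-21554) = (833159223/28738)*(-1/21554) = -64089171/47647604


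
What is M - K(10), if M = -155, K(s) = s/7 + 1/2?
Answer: -2197/14 ≈ -156.93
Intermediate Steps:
K(s) = ½ + s/7 (K(s) = s*(⅐) + 1*(½) = s/7 + ½ = ½ + s/7)
M - K(10) = -155 - (½ + (⅐)*10) = -155 - (½ + 10/7) = -155 - 1*27/14 = -155 - 27/14 = -2197/14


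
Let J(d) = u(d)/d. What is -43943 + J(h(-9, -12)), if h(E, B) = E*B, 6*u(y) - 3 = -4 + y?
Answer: -28474957/648 ≈ -43943.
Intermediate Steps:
u(y) = -⅙ + y/6 (u(y) = ½ + (-4 + y)/6 = ½ + (-⅔ + y/6) = -⅙ + y/6)
h(E, B) = B*E
J(d) = (-⅙ + d/6)/d
-43943 + J(h(-9, -12)) = -43943 + (-1 - 12*(-9))/(6*((-12*(-9)))) = -43943 + (⅙)*(-1 + 108)/108 = -43943 + (⅙)*(1/108)*107 = -43943 + 107/648 = -28474957/648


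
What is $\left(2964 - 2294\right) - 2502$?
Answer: $-1832$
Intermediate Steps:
$\left(2964 - 2294\right) - 2502 = 670 - 2502 = -1832$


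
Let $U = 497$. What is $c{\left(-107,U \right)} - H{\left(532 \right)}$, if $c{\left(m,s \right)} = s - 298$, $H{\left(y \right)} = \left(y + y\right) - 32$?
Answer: $-833$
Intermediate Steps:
$H{\left(y \right)} = -32 + 2 y$ ($H{\left(y \right)} = 2 y - 32 = -32 + 2 y$)
$c{\left(m,s \right)} = -298 + s$
$c{\left(-107,U \right)} - H{\left(532 \right)} = \left(-298 + 497\right) - \left(-32 + 2 \cdot 532\right) = 199 - \left(-32 + 1064\right) = 199 - 1032 = -833$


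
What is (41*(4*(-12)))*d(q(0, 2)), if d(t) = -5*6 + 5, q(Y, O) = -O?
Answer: 49200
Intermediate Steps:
d(t) = -25 (d(t) = -30 + 5 = -25)
(41*(4*(-12)))*d(q(0, 2)) = (41*(4*(-12)))*(-25) = (41*(-48))*(-25) = -1968*(-25) = 49200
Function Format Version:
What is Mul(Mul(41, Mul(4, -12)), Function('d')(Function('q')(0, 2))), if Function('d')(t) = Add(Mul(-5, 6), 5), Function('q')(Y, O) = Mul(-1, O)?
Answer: 49200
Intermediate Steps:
Function('d')(t) = -25 (Function('d')(t) = Add(-30, 5) = -25)
Mul(Mul(41, Mul(4, -12)), Function('d')(Function('q')(0, 2))) = Mul(Mul(41, Mul(4, -12)), -25) = Mul(Mul(41, -48), -25) = Mul(-1968, -25) = 49200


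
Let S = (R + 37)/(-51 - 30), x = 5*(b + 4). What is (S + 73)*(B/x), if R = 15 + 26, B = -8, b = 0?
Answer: -778/27 ≈ -28.815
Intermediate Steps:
R = 41
x = 20 (x = 5*(0 + 4) = 5*4 = 20)
S = -26/27 (S = (41 + 37)/(-51 - 30) = 78/(-81) = 78*(-1/81) = -26/27 ≈ -0.96296)
(S + 73)*(B/x) = (-26/27 + 73)*(-8/20) = 1945*(-8*1/20)/27 = (1945/27)*(-⅖) = -778/27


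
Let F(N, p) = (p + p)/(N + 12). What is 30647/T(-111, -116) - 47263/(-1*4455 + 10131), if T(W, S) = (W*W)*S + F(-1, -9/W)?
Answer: -1531313368139/183429099172 ≈ -8.3483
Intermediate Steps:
F(N, p) = 2*p/(12 + N) (F(N, p) = (2*p)/(12 + N) = 2*p/(12 + N))
T(W, S) = -18/(11*W) + S*W² (T(W, S) = (W*W)*S + 2*(-9/W)/(12 - 1) = W²*S + 2*(-9/W)/11 = S*W² + 2*(-9/W)*(1/11) = S*W² - 18/(11*W) = -18/(11*W) + S*W²)
30647/T(-111, -116) - 47263/(-1*4455 + 10131) = 30647/(((-18/11 - 116*(-111)³)/(-111))) - 47263/(-1*4455 + 10131) = 30647/((-(-18/11 - 116*(-1367631))/111)) - 47263/(-4455 + 10131) = 30647/((-(-18/11 + 158645196)/111)) - 47263/5676 = 30647/((-1/111*1745097138/11)) - 47263*1/5676 = 30647/(-581699046/407) - 47263/5676 = 30647*(-407/581699046) - 47263/5676 = -12473329/581699046 - 47263/5676 = -1531313368139/183429099172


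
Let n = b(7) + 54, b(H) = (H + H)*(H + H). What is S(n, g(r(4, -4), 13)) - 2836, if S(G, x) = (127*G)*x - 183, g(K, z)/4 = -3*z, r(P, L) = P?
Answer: -4956019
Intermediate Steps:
b(H) = 4*H² (b(H) = (2*H)*(2*H) = 4*H²)
g(K, z) = -12*z (g(K, z) = 4*(-3*z) = -12*z)
n = 250 (n = 4*7² + 54 = 4*49 + 54 = 196 + 54 = 250)
S(G, x) = -183 + 127*G*x (S(G, x) = 127*G*x - 183 = -183 + 127*G*x)
S(n, g(r(4, -4), 13)) - 2836 = (-183 + 127*250*(-12*13)) - 2836 = (-183 + 127*250*(-156)) - 2836 = (-183 - 4953000) - 2836 = -4953183 - 2836 = -4956019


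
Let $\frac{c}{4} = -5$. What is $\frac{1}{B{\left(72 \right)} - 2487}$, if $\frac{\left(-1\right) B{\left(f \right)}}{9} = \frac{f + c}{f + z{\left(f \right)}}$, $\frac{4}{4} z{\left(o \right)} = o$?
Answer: $- \frac{4}{9961} \approx -0.00040157$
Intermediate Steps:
$c = -20$ ($c = 4 \left(-5\right) = -20$)
$z{\left(o \right)} = o$
$B{\left(f \right)} = - \frac{9 \left(-20 + f\right)}{2 f}$ ($B{\left(f \right)} = - 9 \frac{f - 20}{f + f} = - 9 \frac{-20 + f}{2 f} = - \frac{9 \left(-20 + f\right)}{2 f}$)
$\frac{1}{B{\left(72 \right)} - 2487} = \frac{1}{\left(- \frac{9}{2} + \frac{90}{72}\right) - 2487} = \frac{1}{\left(- \frac{9}{2} + 90 \cdot \frac{1}{72}\right) - 2487} = \frac{1}{\left(- \frac{9}{2} + \frac{5}{4}\right) - 2487} = \frac{1}{- \frac{13}{4} - 2487} = \frac{1}{- \frac{9961}{4}} = - \frac{4}{9961}$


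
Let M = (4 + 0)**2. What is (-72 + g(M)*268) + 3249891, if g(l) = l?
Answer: 3254107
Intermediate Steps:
M = 16 (M = 4**2 = 16)
(-72 + g(M)*268) + 3249891 = (-72 + 16*268) + 3249891 = (-72 + 4288) + 3249891 = 4216 + 3249891 = 3254107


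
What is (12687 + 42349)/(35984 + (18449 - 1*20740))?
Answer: 55036/33693 ≈ 1.6335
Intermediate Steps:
(12687 + 42349)/(35984 + (18449 - 1*20740)) = 55036/(35984 + (18449 - 20740)) = 55036/(35984 - 2291) = 55036/33693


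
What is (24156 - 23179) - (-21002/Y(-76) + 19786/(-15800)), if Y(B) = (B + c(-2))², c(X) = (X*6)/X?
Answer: 76068123/77420 ≈ 982.54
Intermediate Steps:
c(X) = 6 (c(X) = (6*X)/X = 6)
Y(B) = (6 + B)² (Y(B) = (B + 6)² = (6 + B)²)
(24156 - 23179) - (-21002/Y(-76) + 19786/(-15800)) = (24156 - 23179) - (-21002/(6 - 76)² + 19786/(-15800)) = 977 - (-21002/((-70)²) + 19786*(-1/15800)) = 977 - (-21002/4900 - 9893/7900) = 977 - (-21002*1/4900 - 9893/7900) = 977 - (-10501/2450 - 9893/7900) = 977 - 1*(-428783/77420) = 977 + 428783/77420 = 76068123/77420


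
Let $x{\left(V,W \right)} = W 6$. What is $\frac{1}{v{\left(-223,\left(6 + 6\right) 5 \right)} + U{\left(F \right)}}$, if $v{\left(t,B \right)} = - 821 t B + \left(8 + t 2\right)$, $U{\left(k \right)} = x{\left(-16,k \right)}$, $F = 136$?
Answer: $\frac{1}{10985358} \approx 9.103 \cdot 10^{-8}$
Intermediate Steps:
$x{\left(V,W \right)} = 6 W$
$U{\left(k \right)} = 6 k$
$v{\left(t,B \right)} = 8 + 2 t - 821 B t$ ($v{\left(t,B \right)} = - 821 B t + \left(8 + 2 t\right) = 8 + 2 t - 821 B t$)
$\frac{1}{v{\left(-223,\left(6 + 6\right) 5 \right)} + U{\left(F \right)}} = \frac{1}{\left(8 + 2 \left(-223\right) - 821 \left(6 + 6\right) 5 \left(-223\right)\right) + 6 \cdot 136} = \frac{1}{\left(8 - 446 - 821 \cdot 12 \cdot 5 \left(-223\right)\right) + 816} = \frac{1}{\left(8 - 446 - 49260 \left(-223\right)\right) + 816} = \frac{1}{\left(8 - 446 + 10984980\right) + 816} = \frac{1}{10984542 + 816} = \frac{1}{10985358}$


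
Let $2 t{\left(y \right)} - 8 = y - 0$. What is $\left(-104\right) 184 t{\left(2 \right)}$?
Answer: $-95680$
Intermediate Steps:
$t{\left(y \right)} = 4 + \frac{y}{2}$ ($t{\left(y \right)} = 4 + \frac{y - 0}{2} = 4 + \frac{y + 0}{2} = 4 + \frac{y}{2}$)
$\left(-104\right) 184 t{\left(2 \right)} = \left(-104\right) 184 \left(4 + \frac{1}{2} \cdot 2\right) = - 19136 \left(4 + 1\right) = \left(-19136\right) 5 = -95680$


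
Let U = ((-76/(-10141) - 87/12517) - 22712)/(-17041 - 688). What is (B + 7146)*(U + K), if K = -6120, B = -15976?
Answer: 121586815174241182430/2250428788913 ≈ 5.4028e+7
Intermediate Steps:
U = 2882945311639/2250428788913 (U = ((-76*(-1/10141) - 87*1/12517) - 22712)/(-17729) = ((76/10141 - 87/12517) - 22712)*(-1/17729) = (69025/126934897 - 22712)*(-1/17729) = -2882945311639/126934897*(-1/17729) = 2882945311639/2250428788913 ≈ 1.2811)
(B + 7146)*(U + K) = (-15976 + 7146)*(2882945311639/2250428788913 - 6120) = -8830*(-13769741242835921/2250428788913) = 121586815174241182430/2250428788913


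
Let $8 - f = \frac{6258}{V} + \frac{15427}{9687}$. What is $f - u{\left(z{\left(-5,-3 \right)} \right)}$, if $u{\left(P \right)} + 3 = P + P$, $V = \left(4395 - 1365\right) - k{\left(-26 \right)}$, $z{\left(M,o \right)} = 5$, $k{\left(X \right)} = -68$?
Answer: $- \frac{39201883}{15005163} \approx -2.6126$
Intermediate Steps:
$V = 3098$ ($V = \left(4395 - 1365\right) - -68 = 3030 + 68 = 3098$)
$u{\left(P \right)} = -3 + 2 P$ ($u{\left(P \right)} = -3 + \left(P + P\right) = -3 + 2 P$)
$f = \frac{65834258}{15005163}$ ($f = 8 - \left(\frac{6258}{3098} + \frac{15427}{9687}\right) = 8 - \left(6258 \cdot \frac{1}{3098} + 15427 \cdot \frac{1}{9687}\right) = 8 - \left(\frac{3129}{1549} + \frac{15427}{9687}\right) = 8 - \frac{54207046}{15005163} = \frac{65834258}{15005163} \approx 4.3874$)
$f - u{\left(z{\left(-5,-3 \right)} \right)} = \frac{65834258}{15005163} - \left(-3 + 2 \cdot 5\right) = \frac{65834258}{15005163} - \left(-3 + 10\right) = \frac{65834258}{15005163} - 7 = - \frac{39201883}{15005163}$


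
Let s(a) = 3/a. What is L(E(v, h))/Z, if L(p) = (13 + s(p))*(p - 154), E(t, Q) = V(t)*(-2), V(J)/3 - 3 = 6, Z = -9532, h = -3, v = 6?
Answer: 6058/21447 ≈ 0.28246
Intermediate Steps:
V(J) = 27 (V(J) = 9 + 3*6 = 9 + 18 = 27)
E(t, Q) = -54 (E(t, Q) = 27*(-2) = -54)
L(p) = (-154 + p)*(13 + 3/p) (L(p) = (13 + 3/p)*(p - 154) = (13 + 3/p)*(-154 + p) = (-154 + p)*(13 + 3/p))
L(E(v, h))/Z = (-1999 - 462/(-54) + 13*(-54))/(-9532) = (-1999 - 462*(-1/54) - 702)*(-1/9532) = (-1999 + 77/9 - 702)*(-1/9532) = -24232/9*(-1/9532) = 6058/21447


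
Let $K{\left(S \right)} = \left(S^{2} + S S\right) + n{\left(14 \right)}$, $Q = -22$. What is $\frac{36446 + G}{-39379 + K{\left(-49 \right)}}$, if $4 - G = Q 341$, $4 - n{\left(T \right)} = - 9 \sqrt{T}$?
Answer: $- \frac{217078928}{170755885} - \frac{395568 \sqrt{14}}{1195291195} \approx -1.2725$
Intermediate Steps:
$n{\left(T \right)} = 4 + 9 \sqrt{T}$ ($n{\left(T \right)} = 4 - - 9 \sqrt{T} = 4 + 9 \sqrt{T}$)
$K{\left(S \right)} = 4 + 2 S^{2} + 9 \sqrt{14}$ ($K{\left(S \right)} = \left(S^{2} + S S\right) + \left(4 + 9 \sqrt{14}\right) = \left(S^{2} + S^{2}\right) + \left(4 + 9 \sqrt{14}\right) = 2 S^{2} + \left(4 + 9 \sqrt{14}\right) = 4 + 2 S^{2} + 9 \sqrt{14}$)
$G = 7506$ ($G = 4 - \left(-22\right) 341 = 4 - -7502 = 4 + 7502 = 7506$)
$\frac{36446 + G}{-39379 + K{\left(-49 \right)}} = \frac{36446 + 7506}{-39379 + \left(4 + 2 \left(-49\right)^{2} + 9 \sqrt{14}\right)} = \frac{43952}{-39379 + \left(4 + 2 \cdot 2401 + 9 \sqrt{14}\right)} = \frac{43952}{-39379 + \left(4 + 4802 + 9 \sqrt{14}\right)} = \frac{43952}{-39379 + \left(4806 + 9 \sqrt{14}\right)} = \frac{43952}{-34573 + 9 \sqrt{14}}$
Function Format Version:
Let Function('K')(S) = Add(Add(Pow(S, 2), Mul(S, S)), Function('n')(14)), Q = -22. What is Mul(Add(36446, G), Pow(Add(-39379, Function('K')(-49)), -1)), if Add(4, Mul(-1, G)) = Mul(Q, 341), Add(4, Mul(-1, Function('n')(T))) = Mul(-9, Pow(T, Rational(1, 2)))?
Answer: Add(Rational(-217078928, 170755885), Mul(Rational(-395568, 1195291195), Pow(14, Rational(1, 2)))) ≈ -1.2725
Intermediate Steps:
Function('n')(T) = Add(4, Mul(9, Pow(T, Rational(1, 2)))) (Function('n')(T) = Add(4, Mul(-1, Mul(-9, Pow(T, Rational(1, 2))))) = Add(4, Mul(9, Pow(T, Rational(1, 2)))))
Function('K')(S) = Add(4, Mul(2, Pow(S, 2)), Mul(9, Pow(14, Rational(1, 2)))) (Function('K')(S) = Add(Add(Pow(S, 2), Mul(S, S)), Add(4, Mul(9, Pow(14, Rational(1, 2))))) = Add(Add(Pow(S, 2), Pow(S, 2)), Add(4, Mul(9, Pow(14, Rational(1, 2))))) = Add(Mul(2, Pow(S, 2)), Add(4, Mul(9, Pow(14, Rational(1, 2))))) = Add(4, Mul(2, Pow(S, 2)), Mul(9, Pow(14, Rational(1, 2)))))
G = 7506 (G = Add(4, Mul(-1, Mul(-22, 341))) = Add(4, Mul(-1, -7502)) = Add(4, 7502) = 7506)
Mul(Add(36446, G), Pow(Add(-39379, Function('K')(-49)), -1)) = Mul(Add(36446, 7506), Pow(Add(-39379, Add(4, Mul(2, Pow(-49, 2)), Mul(9, Pow(14, Rational(1, 2))))), -1)) = Mul(43952, Pow(Add(-39379, Add(4, Mul(2, 2401), Mul(9, Pow(14, Rational(1, 2))))), -1)) = Mul(43952, Pow(Add(-39379, Add(4, 4802, Mul(9, Pow(14, Rational(1, 2))))), -1)) = Mul(43952, Pow(Add(-39379, Add(4806, Mul(9, Pow(14, Rational(1, 2))))), -1)) = Mul(43952, Pow(Add(-34573, Mul(9, Pow(14, Rational(1, 2)))), -1))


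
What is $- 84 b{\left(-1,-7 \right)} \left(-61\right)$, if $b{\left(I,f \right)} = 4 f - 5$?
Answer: $-169092$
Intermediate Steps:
$b{\left(I,f \right)} = -5 + 4 f$
$- 84 b{\left(-1,-7 \right)} \left(-61\right) = - 84 \left(-5 + 4 \left(-7\right)\right) \left(-61\right) = - 84 \left(-5 - 28\right) \left(-61\right) = \left(-84\right) \left(-33\right) \left(-61\right) = 2772 \left(-61\right) = -169092$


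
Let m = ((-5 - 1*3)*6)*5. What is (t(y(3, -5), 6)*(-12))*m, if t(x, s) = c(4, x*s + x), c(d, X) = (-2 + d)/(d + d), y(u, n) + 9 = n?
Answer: 720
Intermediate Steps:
y(u, n) = -9 + n
m = -240 (m = ((-5 - 3)*6)*5 = -8*6*5 = -48*5 = -240)
c(d, X) = (-2 + d)/(2*d) (c(d, X) = (-2 + d)/((2*d)) = (-2 + d)*(1/(2*d)) = (-2 + d)/(2*d))
t(x, s) = ¼ (t(x, s) = (½)*(-2 + 4)/4 = (½)*(¼)*2 = ¼)
(t(y(3, -5), 6)*(-12))*m = ((¼)*(-12))*(-240) = -3*(-240) = 720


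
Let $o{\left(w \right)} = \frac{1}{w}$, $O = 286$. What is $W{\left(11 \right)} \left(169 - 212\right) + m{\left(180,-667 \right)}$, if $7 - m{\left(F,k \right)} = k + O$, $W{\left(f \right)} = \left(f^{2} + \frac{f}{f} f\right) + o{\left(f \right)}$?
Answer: $- \frac{58211}{11} \approx -5291.9$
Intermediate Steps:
$W{\left(f \right)} = f + \frac{1}{f} + f^{2}$ ($W{\left(f \right)} = \left(f^{2} + \frac{f}{f} f\right) + \frac{1}{f} = \left(f^{2} + 1 f\right) + \frac{1}{f} = \left(f^{2} + f\right) + \frac{1}{f} = \left(f + f^{2}\right) + \frac{1}{f} = f + \frac{1}{f} + f^{2}$)
$m{\left(F,k \right)} = -279 - k$ ($m{\left(F,k \right)} = 7 - \left(k + 286\right) = 7 - \left(286 + k\right) = -279 - k$)
$W{\left(11 \right)} \left(169 - 212\right) + m{\left(180,-667 \right)} = \left(11 + \frac{1}{11} + 11^{2}\right) \left(169 - 212\right) - -388 = \left(11 + \frac{1}{11} + 121\right) \left(-43\right) + \left(-279 + 667\right) = \frac{1453}{11} \left(-43\right) + 388 = - \frac{62479}{11} + 388 = - \frac{58211}{11}$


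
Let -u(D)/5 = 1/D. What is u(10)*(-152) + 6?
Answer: 82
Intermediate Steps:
u(D) = -5/D
u(10)*(-152) + 6 = -5/10*(-152) + 6 = -5*1/10*(-152) + 6 = -1/2*(-152) + 6 = 76 + 6 = 82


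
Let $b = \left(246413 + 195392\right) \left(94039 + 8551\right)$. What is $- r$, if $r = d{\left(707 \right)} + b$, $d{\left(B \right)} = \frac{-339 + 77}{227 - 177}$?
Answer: $- \frac{1133119373619}{25} \approx -4.5325 \cdot 10^{10}$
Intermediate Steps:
$d{\left(B \right)} = - \frac{131}{25}$ ($d{\left(B \right)} = - \frac{262}{50} = \left(-262\right) \frac{1}{50} = - \frac{131}{25}$)
$b = 45324774950$ ($b = 441805 \cdot 102590 = 45324774950$)
$r = \frac{1133119373619}{25}$ ($r = - \frac{131}{25} + 45324774950 = \frac{1133119373619}{25} \approx 4.5325 \cdot 10^{10}$)
$- r = \left(-1\right) \frac{1133119373619}{25} = - \frac{1133119373619}{25}$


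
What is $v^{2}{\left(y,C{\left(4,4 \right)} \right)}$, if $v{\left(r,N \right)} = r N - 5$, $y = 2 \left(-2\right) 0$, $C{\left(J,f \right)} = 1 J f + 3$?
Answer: $25$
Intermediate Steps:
$C{\left(J,f \right)} = 3 + J f$ ($C{\left(J,f \right)} = J f + 3 = 3 + J f$)
$y = 0$ ($y = \left(-4\right) 0 = 0$)
$v{\left(r,N \right)} = -5 + N r$ ($v{\left(r,N \right)} = N r - 5 = -5 + N r$)
$v^{2}{\left(y,C{\left(4,4 \right)} \right)} = \left(-5 + \left(3 + 4 \cdot 4\right) 0\right)^{2} = \left(-5 + \left(3 + 16\right) 0\right)^{2} = \left(-5 + 19 \cdot 0\right)^{2} = \left(-5 + 0\right)^{2} = \left(-5\right)^{2} = 25$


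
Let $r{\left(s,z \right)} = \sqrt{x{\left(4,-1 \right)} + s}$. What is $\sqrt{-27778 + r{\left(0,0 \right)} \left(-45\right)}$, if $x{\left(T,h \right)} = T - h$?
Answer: $\sqrt{-27778 - 45 \sqrt{5}} \approx 166.97 i$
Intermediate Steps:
$r{\left(s,z \right)} = \sqrt{5 + s}$ ($r{\left(s,z \right)} = \sqrt{\left(4 - -1\right) + s} = \sqrt{\left(4 + 1\right) + s} = \sqrt{5 + s}$)
$\sqrt{-27778 + r{\left(0,0 \right)} \left(-45\right)} = \sqrt{-27778 + \sqrt{5 + 0} \left(-45\right)} = \sqrt{-27778 + \sqrt{5} \left(-45\right)} = \sqrt{-27778 - 45 \sqrt{5}}$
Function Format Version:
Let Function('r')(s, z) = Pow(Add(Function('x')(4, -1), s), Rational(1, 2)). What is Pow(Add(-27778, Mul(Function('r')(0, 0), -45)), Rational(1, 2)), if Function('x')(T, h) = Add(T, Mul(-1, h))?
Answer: Pow(Add(-27778, Mul(-45, Pow(5, Rational(1, 2)))), Rational(1, 2)) ≈ Mul(166.97, I)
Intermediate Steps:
Function('r')(s, z) = Pow(Add(5, s), Rational(1, 2)) (Function('r')(s, z) = Pow(Add(Add(4, Mul(-1, -1)), s), Rational(1, 2)) = Pow(Add(Add(4, 1), s), Rational(1, 2)) = Pow(Add(5, s), Rational(1, 2)))
Pow(Add(-27778, Mul(Function('r')(0, 0), -45)), Rational(1, 2)) = Pow(Add(-27778, Mul(Pow(Add(5, 0), Rational(1, 2)), -45)), Rational(1, 2)) = Pow(Add(-27778, Mul(Pow(5, Rational(1, 2)), -45)), Rational(1, 2)) = Pow(Add(-27778, Mul(-45, Pow(5, Rational(1, 2)))), Rational(1, 2))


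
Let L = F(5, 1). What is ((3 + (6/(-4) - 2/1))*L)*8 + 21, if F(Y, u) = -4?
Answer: 37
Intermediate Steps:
L = -4
((3 + (6/(-4) - 2/1))*L)*8 + 21 = ((3 + (6/(-4) - 2/1))*(-4))*8 + 21 = ((3 + (6*(-¼) - 2*1))*(-4))*8 + 21 = ((3 + (-3/2 - 2))*(-4))*8 + 21 = ((3 - 7/2)*(-4))*8 + 21 = -½*(-4)*8 + 21 = 2*8 + 21 = 16 + 21 = 37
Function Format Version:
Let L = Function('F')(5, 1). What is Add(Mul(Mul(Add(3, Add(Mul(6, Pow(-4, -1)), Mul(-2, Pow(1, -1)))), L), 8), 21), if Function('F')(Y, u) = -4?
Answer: 37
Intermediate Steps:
L = -4
Add(Mul(Mul(Add(3, Add(Mul(6, Pow(-4, -1)), Mul(-2, Pow(1, -1)))), L), 8), 21) = Add(Mul(Mul(Add(3, Add(Mul(6, Pow(-4, -1)), Mul(-2, Pow(1, -1)))), -4), 8), 21) = Add(Mul(Mul(Add(3, Add(Mul(6, Rational(-1, 4)), Mul(-2, 1))), -4), 8), 21) = Add(Mul(Mul(Add(3, Add(Rational(-3, 2), -2)), -4), 8), 21) = Add(Mul(Mul(Add(3, Rational(-7, 2)), -4), 8), 21) = Add(Mul(Mul(Rational(-1, 2), -4), 8), 21) = Add(Mul(2, 8), 21) = Add(16, 21) = 37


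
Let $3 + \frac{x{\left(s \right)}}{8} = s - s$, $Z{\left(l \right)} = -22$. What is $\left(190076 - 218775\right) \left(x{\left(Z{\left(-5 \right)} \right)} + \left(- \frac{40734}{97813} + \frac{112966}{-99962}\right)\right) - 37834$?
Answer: $\frac{3399304215332293}{4888791553} \approx 6.9533 \cdot 10^{5}$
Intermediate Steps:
$x{\left(s \right)} = -24$ ($x{\left(s \right)} = -24 + 8 \left(s - s\right) = -24 + 8 \cdot 0 = -24 + 0 = -24$)
$\left(190076 - 218775\right) \left(x{\left(Z{\left(-5 \right)} \right)} + \left(- \frac{40734}{97813} + \frac{112966}{-99962}\right)\right) - 37834 = \left(190076 - 218775\right) \left(-24 + \left(- \frac{40734}{97813} + \frac{112966}{-99962}\right)\right) - 37834 = - 28699 \left(-24 + \left(\left(-40734\right) \frac{1}{97813} + 112966 \left(- \frac{1}{99962}\right)\right)\right) - 37834 = - 28699 \left(-24 - \frac{7560697733}{4888791553}\right) - 37834 = \left(-28699\right) \left(- \frac{124891695005}{4888791553}\right) - 37834 = \frac{3584266754948495}{4888791553} - 37834 = \frac{3399304215332293}{4888791553}$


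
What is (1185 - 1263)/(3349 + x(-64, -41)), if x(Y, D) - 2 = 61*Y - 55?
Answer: 39/304 ≈ 0.12829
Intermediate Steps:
x(Y, D) = -53 + 61*Y (x(Y, D) = 2 + (61*Y - 55) = 2 + (-55 + 61*Y) = -53 + 61*Y)
(1185 - 1263)/(3349 + x(-64, -41)) = (1185 - 1263)/(3349 + (-53 + 61*(-64))) = -78/(3349 + (-53 - 3904)) = -78/(3349 - 3957) = -78/(-608) = -78*(-1/608) = 39/304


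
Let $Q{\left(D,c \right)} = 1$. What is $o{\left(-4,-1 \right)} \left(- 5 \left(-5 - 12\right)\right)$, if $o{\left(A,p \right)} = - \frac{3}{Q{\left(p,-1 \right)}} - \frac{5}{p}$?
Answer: $170$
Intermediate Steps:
$o{\left(A,p \right)} = -3 - \frac{5}{p}$ ($o{\left(A,p \right)} = - \frac{3}{1} - \frac{5}{p} = \left(-3\right) 1 - \frac{5}{p} = -3 - \frac{5}{p}$)
$o{\left(-4,-1 \right)} \left(- 5 \left(-5 - 12\right)\right) = \left(-3 - \frac{5}{-1}\right) \left(- 5 \left(-5 - 12\right)\right) = \left(-3 - -5\right) \left(- 5 \left(-5 - 12\right)\right) = \left(-3 + 5\right) \left(\left(-5\right) \left(-17\right)\right) = 2 \cdot 85 = 170$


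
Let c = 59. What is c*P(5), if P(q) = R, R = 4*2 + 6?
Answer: 826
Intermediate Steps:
R = 14 (R = 8 + 6 = 14)
P(q) = 14
c*P(5) = 59*14 = 826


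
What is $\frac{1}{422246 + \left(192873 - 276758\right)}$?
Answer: $\frac{1}{338361} \approx 2.9554 \cdot 10^{-6}$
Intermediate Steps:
$\frac{1}{422246 + \left(192873 - 276758\right)} = \frac{1}{422246 - 83885} = \frac{1}{338361}$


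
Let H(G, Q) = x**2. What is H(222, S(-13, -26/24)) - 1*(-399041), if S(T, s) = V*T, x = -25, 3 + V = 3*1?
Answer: 399666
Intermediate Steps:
V = 0 (V = -3 + 3*1 = -3 + 3 = 0)
S(T, s) = 0 (S(T, s) = 0*T = 0)
H(G, Q) = 625 (H(G, Q) = (-25)**2 = 625)
H(222, S(-13, -26/24)) - 1*(-399041) = 625 - 1*(-399041) = 625 + 399041 = 399666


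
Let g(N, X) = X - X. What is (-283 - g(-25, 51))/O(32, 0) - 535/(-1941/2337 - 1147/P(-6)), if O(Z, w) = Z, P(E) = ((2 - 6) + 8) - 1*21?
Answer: -238235811/14120224 ≈ -16.872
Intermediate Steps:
g(N, X) = 0
P(E) = -17 (P(E) = (-4 + 8) - 21 = 4 - 21 = -17)
(-283 - g(-25, 51))/O(32, 0) - 535/(-1941/2337 - 1147/P(-6)) = (-283 - 1*0)/32 - 535/(-1941/2337 - 1147/(-17)) = (-283 + 0)*(1/32) - 535/(-1941*1/2337 - 1147*(-1/17)) = -283*1/32 - 535/(-647/779 + 1147/17) = -283/32 - 535/882514/13243 = -283/32 - 535*13243/882514 = -283/32 - 7085005/882514 = -238235811/14120224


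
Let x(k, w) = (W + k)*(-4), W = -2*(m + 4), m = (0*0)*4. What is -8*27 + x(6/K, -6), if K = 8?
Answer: -187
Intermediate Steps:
m = 0 (m = 0*4 = 0)
W = -8 (W = -2*(0 + 4) = -2*4 = -8)
x(k, w) = 32 - 4*k (x(k, w) = (-8 + k)*(-4) = 32 - 4*k)
-8*27 + x(6/K, -6) = -8*27 + (32 - 24/8) = -216 + (32 - 24/8) = -216 + (32 - 4*3/4) = -216 + (32 - 3) = -216 + 29 = -187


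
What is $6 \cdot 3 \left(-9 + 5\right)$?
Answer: $-72$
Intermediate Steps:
$6 \cdot 3 \left(-9 + 5\right) = 18 \left(-4\right) = -72$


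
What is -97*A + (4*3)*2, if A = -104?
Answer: 10112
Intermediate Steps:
-97*A + (4*3)*2 = -97*(-104) + (4*3)*2 = 10088 + 12*2 = 10088 + 24 = 10112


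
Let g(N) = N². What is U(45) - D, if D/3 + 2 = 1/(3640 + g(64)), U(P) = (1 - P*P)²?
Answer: 31691158349/7736 ≈ 4.0966e+6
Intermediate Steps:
U(P) = (1 - P²)²
D = -46413/7736 (D = -6 + 3/(3640 + 64²) = -6 + 3/(3640 + 4096) = -6 + 3/7736 = -46413/7736 ≈ -5.9996)
U(45) - D = (-1 + 45²)² - 1*(-46413/7736) = (-1 + 2025)² + 46413/7736 = 2024² + 46413/7736 = 4096576 + 46413/7736 = 31691158349/7736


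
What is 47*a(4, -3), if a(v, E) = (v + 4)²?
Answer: 3008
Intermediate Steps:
a(v, E) = (4 + v)²
47*a(4, -3) = 47*(4 + 4)² = 47*8² = 47*64 = 3008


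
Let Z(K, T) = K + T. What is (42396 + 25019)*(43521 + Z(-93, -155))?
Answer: 2917249295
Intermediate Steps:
(42396 + 25019)*(43521 + Z(-93, -155)) = (42396 + 25019)*(43521 + (-93 - 155)) = 67415*(43521 - 248) = 67415*43273 = 2917249295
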